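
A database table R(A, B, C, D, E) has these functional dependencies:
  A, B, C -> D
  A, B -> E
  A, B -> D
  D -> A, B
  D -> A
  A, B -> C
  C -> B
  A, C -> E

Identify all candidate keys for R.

{D}⁺ = {A, B, C, D, E}, which is every attribute, so {D} is a candidate key.
{A, B}⁺ = {A, B, C, D, E}, which is every attribute, so {A, B} is a candidate key.
{A, C}⁺ = {A, B, C, D, E}, which is every attribute, so {A, C} is a candidate key.
No proper subset of any of these is a key, and no other minimal superkey exists.

{A, B}, {A, C}, {D}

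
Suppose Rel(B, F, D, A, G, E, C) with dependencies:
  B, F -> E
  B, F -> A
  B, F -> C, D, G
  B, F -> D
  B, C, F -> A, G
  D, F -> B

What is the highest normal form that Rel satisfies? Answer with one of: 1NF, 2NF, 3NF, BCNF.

Candidate keys: {B, F}, {D, F}. Prime attributes: {B, D, F}.
Every FD has a superkey on the left, so the relation is in BCNF.

BCNF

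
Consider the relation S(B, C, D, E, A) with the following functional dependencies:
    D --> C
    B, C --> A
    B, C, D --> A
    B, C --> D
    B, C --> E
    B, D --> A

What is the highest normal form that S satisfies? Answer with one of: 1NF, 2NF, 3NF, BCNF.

Candidate keys: {B, C}, {B, D}. Prime attributes: {B, C, D}.
For D --> C we have {D}⁺ = {C, D}; {D} is not a superkey, so BCNF fails.
Its right-hand attributes {C} are all prime, as are those of every other non-superkey FD — the relation is in 3NF.

3NF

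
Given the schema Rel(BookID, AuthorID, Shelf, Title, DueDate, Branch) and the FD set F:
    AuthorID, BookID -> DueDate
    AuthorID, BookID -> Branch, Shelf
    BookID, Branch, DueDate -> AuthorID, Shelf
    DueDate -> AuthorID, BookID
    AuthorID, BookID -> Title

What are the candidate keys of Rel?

{DueDate} is a candidate key since {DueDate}⁺ = {AuthorID, BookID, Branch, DueDate, Shelf, Title} covers every attribute.
{AuthorID, BookID} is a candidate key since {AuthorID, BookID}⁺ = {AuthorID, BookID, Branch, DueDate, Shelf, Title} covers every attribute.
These are minimal and exhaustive — every other superkey contains one of them.

{AuthorID, BookID}, {DueDate}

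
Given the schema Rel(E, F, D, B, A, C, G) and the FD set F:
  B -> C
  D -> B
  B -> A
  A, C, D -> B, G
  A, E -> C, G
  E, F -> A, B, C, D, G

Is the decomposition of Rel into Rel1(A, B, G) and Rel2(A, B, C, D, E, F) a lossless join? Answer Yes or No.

Rel1 ∩ Rel2 = {A, B}; its closure under F is {A, B, C}.
The closure covers neither Rel1 nor Rel2 entirely; the join is not lossless.

No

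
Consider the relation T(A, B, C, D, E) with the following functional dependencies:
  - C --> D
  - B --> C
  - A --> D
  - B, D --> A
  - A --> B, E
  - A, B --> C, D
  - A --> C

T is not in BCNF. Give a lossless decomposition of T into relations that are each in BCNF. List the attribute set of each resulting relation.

Candidate keys of the original relation: {A}, {B}.
{A, B, C, D, E}: {C} determines {C, D} here but is not a superkey — split on C --> D, giving {C, D} and {A, B, C, E}.
{C, D} is in BCNF.
{A, B, C, E} is in BCNF.

{A, B, C, E}; {C, D}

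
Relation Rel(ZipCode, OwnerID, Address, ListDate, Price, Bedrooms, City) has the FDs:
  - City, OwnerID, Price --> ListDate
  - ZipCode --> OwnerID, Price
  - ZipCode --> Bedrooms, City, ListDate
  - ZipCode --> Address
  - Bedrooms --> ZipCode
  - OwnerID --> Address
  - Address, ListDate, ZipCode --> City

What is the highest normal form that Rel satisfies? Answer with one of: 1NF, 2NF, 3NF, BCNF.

2NF

Candidate keys: {Bedrooms}, {ZipCode}. Prime attributes: {Bedrooms, ZipCode}.
City, OwnerID, Price --> ListDate: {City, OwnerID, Price}⁺ = {Address, City, ListDate, OwnerID, Price}, which is not all of the attributes, so the left side is not a superkey — BCNF is violated.
City, OwnerID, Price --> ListDate has non-prime {ListDate} on the right and a non-superkey on the left, so 3NF fails.
All keys have size 1, which rules out partial dependencies — 2NF is satisfied.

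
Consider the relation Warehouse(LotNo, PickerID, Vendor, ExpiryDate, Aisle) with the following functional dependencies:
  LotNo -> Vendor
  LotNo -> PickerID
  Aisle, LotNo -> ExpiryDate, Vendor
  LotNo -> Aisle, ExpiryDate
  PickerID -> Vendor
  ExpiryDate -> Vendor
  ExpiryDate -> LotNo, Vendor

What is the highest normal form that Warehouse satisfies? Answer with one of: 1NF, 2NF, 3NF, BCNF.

2NF

Candidate keys: {ExpiryDate}, {LotNo}. Prime attributes: {ExpiryDate, LotNo}.
PickerID -> Vendor breaks BCNF: {PickerID}⁺ = {PickerID, Vendor}, so {PickerID} is not a superkey.
Because {Vendor} is non-prime and the left side of PickerID -> Vendor is not a superkey, the relation is not in 3NF.
All keys have size 1, which rules out partial dependencies — 2NF is satisfied.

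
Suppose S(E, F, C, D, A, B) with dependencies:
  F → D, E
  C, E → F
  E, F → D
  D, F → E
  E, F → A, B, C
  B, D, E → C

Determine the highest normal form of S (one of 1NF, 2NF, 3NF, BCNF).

Candidate keys: {B, D, E}, {C, E}, {F}. Prime attributes: {B, C, D, E, F}.
Each dependency's left side is a superkey — BCNF holds.

BCNF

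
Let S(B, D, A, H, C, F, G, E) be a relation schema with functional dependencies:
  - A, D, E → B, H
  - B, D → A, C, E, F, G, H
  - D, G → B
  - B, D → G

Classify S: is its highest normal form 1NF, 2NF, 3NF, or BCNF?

BCNF

Candidate keys: {A, D, E}, {B, D}, {D, G}. Prime attributes: {A, B, D, E, G}.
Each dependency's left side is a superkey — BCNF holds.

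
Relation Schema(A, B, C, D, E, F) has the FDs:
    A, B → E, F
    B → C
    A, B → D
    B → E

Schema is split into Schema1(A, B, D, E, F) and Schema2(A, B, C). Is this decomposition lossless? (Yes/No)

Schema1 ∩ Schema2 = {A, B}; its closure under F is {A, B, C, D, E, F}.
This includes all of Schema1, so the common attributes are a superkey of Schema1 — the join is lossless.

Yes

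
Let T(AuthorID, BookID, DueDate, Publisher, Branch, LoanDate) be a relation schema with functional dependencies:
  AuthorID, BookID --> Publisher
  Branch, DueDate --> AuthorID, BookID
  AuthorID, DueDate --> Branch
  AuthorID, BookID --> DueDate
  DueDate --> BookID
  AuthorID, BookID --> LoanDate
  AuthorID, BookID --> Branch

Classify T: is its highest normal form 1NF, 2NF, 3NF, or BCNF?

3NF

Candidate keys: {AuthorID, BookID}, {AuthorID, DueDate}, {Branch, DueDate}. Prime attributes: {AuthorID, BookID, Branch, DueDate}.
For DueDate --> BookID we have {DueDate}⁺ = {BookID, DueDate}; {DueDate} is not a superkey, so BCNF fails.
Its right-hand attributes {BookID} are all prime, as are those of every other non-superkey FD — the relation is in 3NF.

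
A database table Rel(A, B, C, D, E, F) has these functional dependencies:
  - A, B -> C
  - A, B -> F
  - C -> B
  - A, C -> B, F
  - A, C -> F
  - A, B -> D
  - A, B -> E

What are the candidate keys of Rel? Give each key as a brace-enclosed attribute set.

{A, B}, {A, C}

{A} never appears on the right of any FD, so every key must include it.
{A, B} is a candidate key since {A, B}⁺ = {A, B, C, D, E, F} covers every attribute.
{A, C} is a candidate key since {A, C}⁺ = {A, B, C, D, E, F} covers every attribute.
No proper subset of any of these is a key, and no other minimal superkey exists.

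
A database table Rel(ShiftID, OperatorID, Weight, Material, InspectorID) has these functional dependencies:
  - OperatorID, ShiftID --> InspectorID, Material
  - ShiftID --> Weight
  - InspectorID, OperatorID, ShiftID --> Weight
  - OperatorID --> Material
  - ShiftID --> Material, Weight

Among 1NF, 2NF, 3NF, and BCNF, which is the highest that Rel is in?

1NF

Candidate key: {OperatorID, ShiftID}. Prime attributes: {OperatorID, ShiftID}.
For ShiftID --> Weight we have {ShiftID}⁺ = {Material, ShiftID, Weight}; {ShiftID} is not a superkey, so BCNF fails.
ShiftID --> Weight has non-prime {Weight} on the right and a non-superkey on the left, so 3NF fails.
{OperatorID} is a proper subset of the key {OperatorID, ShiftID}, and {OperatorID}⁺ contains the non-prime attribute {Material} — a partial dependency, so 2NF is violated.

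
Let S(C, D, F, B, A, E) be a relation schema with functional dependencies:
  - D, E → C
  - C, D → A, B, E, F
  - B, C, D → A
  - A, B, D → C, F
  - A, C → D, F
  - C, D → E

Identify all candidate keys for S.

{A, C} is a candidate key since {A, C}⁺ = {A, B, C, D, E, F} covers every attribute.
{C, D} is a candidate key since {C, D}⁺ = {A, B, C, D, E, F} covers every attribute.
{D, E} is a candidate key since {D, E}⁺ = {A, B, C, D, E, F} covers every attribute.
{A, B, D} is a candidate key since {A, B, D}⁺ = {A, B, C, D, E, F} covers every attribute.
These are minimal and exhaustive — every other superkey contains one of them.

{A, B, D}, {A, C}, {C, D}, {D, E}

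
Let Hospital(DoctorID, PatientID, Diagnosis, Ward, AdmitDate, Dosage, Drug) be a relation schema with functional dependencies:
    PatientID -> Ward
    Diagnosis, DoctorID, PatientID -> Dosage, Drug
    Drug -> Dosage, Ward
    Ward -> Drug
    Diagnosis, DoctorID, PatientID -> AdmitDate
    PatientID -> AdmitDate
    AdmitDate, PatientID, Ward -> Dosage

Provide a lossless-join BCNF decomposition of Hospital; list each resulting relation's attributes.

Candidate key of the original relation: {Diagnosis, DoctorID, PatientID}.
Within {AdmitDate, Diagnosis, DoctorID, Dosage, Drug, PatientID, Ward}: {PatientID}⁺ ∩ {AdmitDate, Diagnosis, DoctorID, Dosage, Drug, PatientID, Ward} = {AdmitDate, Dosage, Drug, PatientID, Ward}, not the whole set, so PatientID -> AdmitDate, Dosage, Drug, Ward violates BCNF; decompose into {AdmitDate, Dosage, Drug, PatientID, Ward} and {Diagnosis, DoctorID, PatientID}.
Within {AdmitDate, Dosage, Drug, PatientID, Ward}: {Drug}⁺ ∩ {AdmitDate, Dosage, Drug, PatientID, Ward} = {Dosage, Drug, Ward}, not the whole set, so Drug -> Dosage, Ward violates BCNF; decompose into {Dosage, Drug, Ward} and {AdmitDate, Drug, PatientID}.
{Dosage, Drug, Ward} is in BCNF.
{AdmitDate, Drug, PatientID} is in BCNF.
{Diagnosis, DoctorID, PatientID} is in BCNF.

{AdmitDate, Drug, PatientID}; {Diagnosis, DoctorID, PatientID}; {Dosage, Drug, Ward}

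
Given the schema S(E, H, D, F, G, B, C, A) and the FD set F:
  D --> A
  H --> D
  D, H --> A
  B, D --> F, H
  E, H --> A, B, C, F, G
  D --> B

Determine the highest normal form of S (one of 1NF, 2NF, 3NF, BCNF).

Candidate keys: {D, E}, {E, H}. Prime attributes: {D, E, H}.
For D --> A we have {D}⁺ = {A, B, D, F, H}; {D} is not a superkey, so BCNF fails.
Because {A} is non-prime and the left side of D --> A is not a superkey, the relation is not in 3NF.
The proper key subset {D} of {D, E} determines non-prime {A, B, F}, so the relation is not even in 2NF.

1NF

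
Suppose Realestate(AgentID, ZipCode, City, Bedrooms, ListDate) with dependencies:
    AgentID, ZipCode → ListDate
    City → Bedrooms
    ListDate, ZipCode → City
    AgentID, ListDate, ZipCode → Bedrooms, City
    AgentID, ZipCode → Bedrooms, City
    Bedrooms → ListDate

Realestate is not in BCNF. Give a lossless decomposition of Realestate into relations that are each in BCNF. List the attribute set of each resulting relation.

{AgentID, City, ZipCode}; {Bedrooms, City}; {Bedrooms, ListDate}

Candidate key of the original relation: {AgentID, ZipCode}.
Within {AgentID, Bedrooms, City, ListDate, ZipCode}: {City}⁺ ∩ {AgentID, Bedrooms, City, ListDate, ZipCode} = {Bedrooms, City, ListDate}, not the whole set, so City → Bedrooms, ListDate violates BCNF; decompose into {Bedrooms, City, ListDate} and {AgentID, City, ZipCode}.
Within {Bedrooms, City, ListDate}: {Bedrooms}⁺ ∩ {Bedrooms, City, ListDate} = {Bedrooms, ListDate}, not the whole set, so Bedrooms → ListDate violates BCNF; decompose into {Bedrooms, ListDate} and {Bedrooms, City}.
{Bedrooms, ListDate} has no BCNF violation.
{Bedrooms, City} has no BCNF violation.
{AgentID, City, ZipCode} has no BCNF violation.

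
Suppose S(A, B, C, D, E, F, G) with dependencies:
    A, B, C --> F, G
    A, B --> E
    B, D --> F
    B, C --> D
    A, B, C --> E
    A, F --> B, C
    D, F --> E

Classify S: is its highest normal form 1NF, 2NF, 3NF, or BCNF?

Candidate keys: {A, B, C}, {A, B, D}, {A, F}. Prime attributes: {A, B, C, D, F}.
A, B --> E breaks BCNF: {A, B}⁺ = {A, B, E}, so {A, B} is not a superkey.
A, B --> E determines the non-prime attribute {E} from a non-superkey — 3NF is violated.
The proper key subset {A, B} of {A, B, C} determines non-prime {E}, so the relation is not even in 2NF.

1NF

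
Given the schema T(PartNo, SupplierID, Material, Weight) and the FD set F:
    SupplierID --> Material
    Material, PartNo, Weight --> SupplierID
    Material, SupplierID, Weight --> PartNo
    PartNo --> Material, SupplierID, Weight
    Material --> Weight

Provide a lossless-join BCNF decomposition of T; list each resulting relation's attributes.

{Material, PartNo, SupplierID}; {Material, Weight}

Candidate keys of the original relation: {PartNo}, {SupplierID}.
Within {Material, PartNo, SupplierID, Weight}: {Material}⁺ ∩ {Material, PartNo, SupplierID, Weight} = {Material, Weight}, not the whole set, so Material --> Weight violates BCNF; decompose into {Material, Weight} and {Material, PartNo, SupplierID}.
{Material, Weight}: every determinant is a superkey — BCNF.
{Material, PartNo, SupplierID}: every determinant is a superkey — BCNF.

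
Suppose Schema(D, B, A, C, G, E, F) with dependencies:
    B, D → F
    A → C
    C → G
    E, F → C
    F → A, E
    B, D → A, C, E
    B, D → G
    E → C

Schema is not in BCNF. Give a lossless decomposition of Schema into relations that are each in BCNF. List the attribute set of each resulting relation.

{A, C}; {A, E, F}; {B, D, F}; {C, G}

Candidate key of the original relation: {B, D}.
In {A, B, C, D, E, F, G}, {A} is not a superkey ({A}⁺ restricted to this set is {A, C, G}), so split on A → C, G into {A, C, G} and {A, B, D, E, F}.
In {A, C, G}, {C} is not a superkey ({C}⁺ restricted to this set is {C, G}), so split on C → G into {C, G} and {A, C}.
{C, G} is in BCNF.
{A, C} is in BCNF.
In {A, B, D, E, F}, {E, F} is not a superkey ({E, F}⁺ restricted to this set is {A, E, F}), so split on E, F → A into {A, E, F} and {B, D, E, F}.
{A, E, F} is in BCNF.
In {B, D, E, F}, {F} is not a superkey ({F}⁺ restricted to this set is {E, F}), so split on F → E into {E, F} and {B, D, F}.
{E, F} is in BCNF.
{B, D, F} is in BCNF.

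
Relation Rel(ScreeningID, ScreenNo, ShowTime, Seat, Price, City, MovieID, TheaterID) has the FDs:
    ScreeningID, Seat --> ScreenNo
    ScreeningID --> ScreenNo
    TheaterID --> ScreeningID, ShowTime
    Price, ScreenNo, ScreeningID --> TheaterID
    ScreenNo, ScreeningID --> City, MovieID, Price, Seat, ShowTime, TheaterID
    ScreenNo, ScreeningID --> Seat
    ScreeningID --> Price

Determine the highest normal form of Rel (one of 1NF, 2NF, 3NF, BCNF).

Candidate keys: {ScreeningID}, {TheaterID}. Prime attributes: {ScreeningID, TheaterID}.
Each dependency's left side is a superkey — BCNF holds.

BCNF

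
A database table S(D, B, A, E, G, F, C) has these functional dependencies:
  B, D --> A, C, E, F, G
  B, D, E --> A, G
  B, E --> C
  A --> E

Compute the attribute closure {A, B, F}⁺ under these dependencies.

{A, B, C, E, F}

Start with {A, B, F}.
A --> E applies; add {E} → now {A, B, E, F}.
B, E --> C applies; add {C} → now {A, B, C, E, F}.
No further FD applies.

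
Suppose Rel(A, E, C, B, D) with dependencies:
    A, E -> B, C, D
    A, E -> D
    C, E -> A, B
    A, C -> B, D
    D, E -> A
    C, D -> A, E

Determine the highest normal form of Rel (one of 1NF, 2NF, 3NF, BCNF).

BCNF

Candidate keys: {A, C}, {A, E}, {C, D}, {C, E}, {D, E}. Prime attributes: {A, C, D, E}.
Each dependency's left side is a superkey — BCNF holds.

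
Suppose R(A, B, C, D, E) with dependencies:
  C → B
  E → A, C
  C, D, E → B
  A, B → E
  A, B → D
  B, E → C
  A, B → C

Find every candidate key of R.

{A, B}, {A, C}, {E}

Closure of {E} is {A, B, C, D, E}, the whole schema; {E} is a candidate key.
Closure of {A, B} is {A, B, C, D, E}, the whole schema; {A, B} is a candidate key.
Closure of {A, C} is {A, B, C, D, E}, the whole schema; {A, C} is a candidate key.
These are minimal and exhaustive — every other superkey contains one of them.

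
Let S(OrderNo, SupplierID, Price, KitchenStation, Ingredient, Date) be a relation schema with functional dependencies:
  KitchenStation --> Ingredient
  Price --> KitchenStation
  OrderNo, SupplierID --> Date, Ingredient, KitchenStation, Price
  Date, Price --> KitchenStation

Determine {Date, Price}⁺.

Start with {Date, Price}.
Price --> KitchenStation applies; add {KitchenStation} → now {Date, KitchenStation, Price}.
KitchenStation --> Ingredient applies; add {Ingredient} → now {Date, Ingredient, KitchenStation, Price}.
No further FD applies.

{Date, Ingredient, KitchenStation, Price}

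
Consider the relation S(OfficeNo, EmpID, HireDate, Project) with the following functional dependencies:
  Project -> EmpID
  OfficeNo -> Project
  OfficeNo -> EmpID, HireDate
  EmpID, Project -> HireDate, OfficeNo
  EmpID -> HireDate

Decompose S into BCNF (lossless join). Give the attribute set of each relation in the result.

{EmpID, HireDate}; {EmpID, OfficeNo, Project}

Candidate keys of the original relation: {OfficeNo}, {Project}.
In {EmpID, HireDate, OfficeNo, Project}, {EmpID} is not a superkey ({EmpID}⁺ restricted to this set is {EmpID, HireDate}), so split on EmpID -> HireDate into {EmpID, HireDate} and {EmpID, OfficeNo, Project}.
{EmpID, HireDate}: every determinant is a superkey — BCNF.
{EmpID, OfficeNo, Project}: every determinant is a superkey — BCNF.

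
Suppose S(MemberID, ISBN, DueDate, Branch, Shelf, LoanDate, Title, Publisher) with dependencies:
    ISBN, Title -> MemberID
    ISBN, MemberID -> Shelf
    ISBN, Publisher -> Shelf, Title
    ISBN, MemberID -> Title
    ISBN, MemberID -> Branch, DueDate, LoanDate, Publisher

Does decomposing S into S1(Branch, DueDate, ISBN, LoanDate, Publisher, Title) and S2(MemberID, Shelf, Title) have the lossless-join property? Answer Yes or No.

S1 ∩ S2 = {Title}; its closure under F is {Title}.
Neither S1 nor S2 is contained in that closure, so the decomposition is lossy.

No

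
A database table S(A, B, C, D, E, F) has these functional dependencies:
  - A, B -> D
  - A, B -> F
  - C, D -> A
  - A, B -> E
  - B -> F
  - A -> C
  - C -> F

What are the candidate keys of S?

{A, B}, {B, C, D}

{B} never appears on the right of any FD, so every key must include it.
{A, B}⁺ = {A, B, C, D, E, F} — all of the relation — so {A, B} is a candidate key.
{B, C, D}⁺ = {A, B, C, D, E, F} — all of the relation — so {B, C, D} is a candidate key.
No proper subset of any of these is a key, and no other minimal superkey exists.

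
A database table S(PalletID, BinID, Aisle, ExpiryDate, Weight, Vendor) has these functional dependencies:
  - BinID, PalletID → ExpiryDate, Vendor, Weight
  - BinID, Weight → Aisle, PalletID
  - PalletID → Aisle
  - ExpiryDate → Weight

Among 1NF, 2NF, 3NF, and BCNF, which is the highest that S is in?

1NF

Candidate keys: {BinID, ExpiryDate}, {BinID, PalletID}, {BinID, Weight}. Prime attributes: {BinID, ExpiryDate, PalletID, Weight}.
PalletID → Aisle breaks BCNF: {PalletID}⁺ = {Aisle, PalletID}, so {PalletID} is not a superkey.
PalletID → Aisle has non-prime {Aisle} on the right and a non-superkey on the left, so 3NF fails.
Since {PalletID} ⊂ {BinID, PalletID} and {PalletID}⁺ ⊇ {Aisle} with {Aisle} non-prime, there is a partial dependency; 2NF fails.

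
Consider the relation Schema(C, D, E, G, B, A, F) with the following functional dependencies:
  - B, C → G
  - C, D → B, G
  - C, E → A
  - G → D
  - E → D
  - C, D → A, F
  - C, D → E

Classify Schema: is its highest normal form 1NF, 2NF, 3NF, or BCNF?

Candidate keys: {B, C}, {C, D}, {C, E}, {C, G}. Prime attributes: {B, C, D, E, G}.
G → D breaks BCNF: {G}⁺ = {D, G}, so {G} is not a superkey.
But every attribute on its right side ({D}) is prime, and the same holds for every other non-superkey FD, so 3NF still holds.

3NF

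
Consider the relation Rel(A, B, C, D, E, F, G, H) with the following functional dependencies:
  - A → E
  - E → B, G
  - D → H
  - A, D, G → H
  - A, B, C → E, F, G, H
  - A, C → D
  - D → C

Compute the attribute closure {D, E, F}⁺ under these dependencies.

Start with {D, E, F}.
E → B, G applies; add {B, G} → now {B, D, E, F, G}.
D → H applies; add {H} → now {B, D, E, F, G, H}.
D → C applies; add {C} → now {B, C, D, E, F, G, H}.
No further FD applies.

{B, C, D, E, F, G, H}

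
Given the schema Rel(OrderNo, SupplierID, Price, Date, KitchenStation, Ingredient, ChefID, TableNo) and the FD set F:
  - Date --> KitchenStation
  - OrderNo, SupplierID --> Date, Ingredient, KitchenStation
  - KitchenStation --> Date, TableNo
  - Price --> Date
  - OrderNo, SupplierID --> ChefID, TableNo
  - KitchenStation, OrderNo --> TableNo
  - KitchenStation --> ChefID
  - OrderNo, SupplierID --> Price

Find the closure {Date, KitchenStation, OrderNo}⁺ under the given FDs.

{ChefID, Date, KitchenStation, OrderNo, TableNo}

Start with {Date, KitchenStation, OrderNo}.
KitchenStation --> Date, TableNo applies; add {TableNo} → now {Date, KitchenStation, OrderNo, TableNo}.
KitchenStation --> ChefID applies; add {ChefID} → now {ChefID, Date, KitchenStation, OrderNo, TableNo}.
No further FD applies.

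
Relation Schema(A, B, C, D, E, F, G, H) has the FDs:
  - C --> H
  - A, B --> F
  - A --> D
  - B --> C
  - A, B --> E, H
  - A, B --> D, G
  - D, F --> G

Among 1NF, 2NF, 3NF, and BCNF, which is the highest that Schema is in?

Candidate key: {A, B}. Prime attributes: {A, B}.
C --> H: {C}⁺ = {C, H}, which is not all of the attributes, so the left side is not a superkey — BCNF is violated.
C --> H has non-prime {H} on the right and a non-superkey on the left, so 3NF fails.
The proper key subset {A} of {A, B} determines non-prime {D}, so the relation is not even in 2NF.

1NF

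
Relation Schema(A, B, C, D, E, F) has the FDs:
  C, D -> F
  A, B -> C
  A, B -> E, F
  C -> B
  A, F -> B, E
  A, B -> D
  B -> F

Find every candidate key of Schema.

{A, B}, {A, C}, {A, F}

{A} never appears on the right of any FD, so every key must include it.
{A, B}⁺ = {A, B, C, D, E, F}, which is every attribute, so {A, B} is a candidate key.
{A, C}⁺ = {A, B, C, D, E, F}, which is every attribute, so {A, C} is a candidate key.
{A, F}⁺ = {A, B, C, D, E, F}, which is every attribute, so {A, F} is a candidate key.
No proper subset of any of these is a key, and no other minimal superkey exists.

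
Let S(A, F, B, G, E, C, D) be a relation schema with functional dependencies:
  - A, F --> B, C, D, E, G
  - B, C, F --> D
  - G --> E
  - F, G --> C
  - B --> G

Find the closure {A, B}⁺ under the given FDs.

{A, B, E, G}

Start with {A, B}.
B --> G applies; add {G} → now {A, B, G}.
G --> E applies; add {E} → now {A, B, E, G}.
No further FD applies.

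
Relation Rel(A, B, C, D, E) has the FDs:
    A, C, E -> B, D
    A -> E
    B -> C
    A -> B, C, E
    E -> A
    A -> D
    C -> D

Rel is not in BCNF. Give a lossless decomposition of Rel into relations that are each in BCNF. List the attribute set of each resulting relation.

{A, B, E}; {B, C}; {C, D}

Candidate keys of the original relation: {A}, {E}.
{A, B, C, D, E}: {B} determines {B, C, D} here but is not a superkey — split on B -> C, D, giving {B, C, D} and {A, B, E}.
{B, C, D}: {C} determines {C, D} here but is not a superkey — split on C -> D, giving {C, D} and {B, C}.
{C, D}: every determinant is a superkey — BCNF.
{B, C}: every determinant is a superkey — BCNF.
{A, B, E}: every determinant is a superkey — BCNF.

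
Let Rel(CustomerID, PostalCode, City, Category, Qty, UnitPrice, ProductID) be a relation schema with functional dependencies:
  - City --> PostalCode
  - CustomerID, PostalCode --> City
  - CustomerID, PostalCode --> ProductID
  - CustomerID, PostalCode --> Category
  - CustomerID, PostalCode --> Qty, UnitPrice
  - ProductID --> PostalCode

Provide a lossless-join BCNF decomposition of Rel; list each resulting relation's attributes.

Candidate keys of the original relation: {City, CustomerID}, {CustomerID, PostalCode}, {CustomerID, ProductID}.
Within {Category, City, CustomerID, PostalCode, ProductID, Qty, UnitPrice}: {City}⁺ ∩ {Category, City, CustomerID, PostalCode, ProductID, Qty, UnitPrice} = {City, PostalCode}, not the whole set, so City --> PostalCode violates BCNF; decompose into {City, PostalCode} and {Category, City, CustomerID, ProductID, Qty, UnitPrice}.
{City, PostalCode} has no BCNF violation.
{Category, City, CustomerID, ProductID, Qty, UnitPrice} has no BCNF violation.

{Category, City, CustomerID, ProductID, Qty, UnitPrice}; {City, PostalCode}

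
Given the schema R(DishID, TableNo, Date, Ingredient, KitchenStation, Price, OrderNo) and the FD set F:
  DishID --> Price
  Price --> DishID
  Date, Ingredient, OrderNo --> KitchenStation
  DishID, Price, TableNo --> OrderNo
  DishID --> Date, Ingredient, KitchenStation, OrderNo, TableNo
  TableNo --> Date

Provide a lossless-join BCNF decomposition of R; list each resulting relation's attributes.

Candidate keys of the original relation: {DishID}, {Price}.
{Date, DishID, Ingredient, KitchenStation, OrderNo, Price, TableNo}: {Date, Ingredient, OrderNo} determines {Date, Ingredient, KitchenStation, OrderNo} here but is not a superkey — split on Date, Ingredient, OrderNo --> KitchenStation, giving {Date, Ingredient, KitchenStation, OrderNo} and {Date, DishID, Ingredient, OrderNo, Price, TableNo}.
{Date, Ingredient, KitchenStation, OrderNo} has no BCNF violation.
{Date, DishID, Ingredient, OrderNo, Price, TableNo}: {TableNo} determines {Date, TableNo} here but is not a superkey — split on TableNo --> Date, giving {Date, TableNo} and {DishID, Ingredient, OrderNo, Price, TableNo}.
{Date, TableNo} has no BCNF violation.
{DishID, Ingredient, OrderNo, Price, TableNo} has no BCNF violation.

{Date, Ingredient, KitchenStation, OrderNo}; {Date, TableNo}; {DishID, Ingredient, OrderNo, Price, TableNo}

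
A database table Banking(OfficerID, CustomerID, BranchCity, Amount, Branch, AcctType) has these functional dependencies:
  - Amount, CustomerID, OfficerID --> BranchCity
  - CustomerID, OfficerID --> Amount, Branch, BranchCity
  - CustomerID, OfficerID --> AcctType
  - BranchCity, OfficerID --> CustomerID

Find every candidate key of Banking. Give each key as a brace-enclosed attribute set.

{BranchCity, OfficerID}, {CustomerID, OfficerID}

{OfficerID} never appears on the right of any FD, so every key must include it.
{BranchCity, OfficerID}⁺ = {AcctType, Amount, Branch, BranchCity, CustomerID, OfficerID}, which is every attribute, so {BranchCity, OfficerID} is a candidate key.
{CustomerID, OfficerID}⁺ = {AcctType, Amount, Branch, BranchCity, CustomerID, OfficerID}, which is every attribute, so {CustomerID, OfficerID} is a candidate key.
No proper subset of any of these is a key, and no other minimal superkey exists.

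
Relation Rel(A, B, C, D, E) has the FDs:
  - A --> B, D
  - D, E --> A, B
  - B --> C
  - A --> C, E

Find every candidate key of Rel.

{A}⁺ = {A, B, C, D, E} — all of the relation — so {A} is a candidate key.
{D, E}⁺ = {A, B, C, D, E} — all of the relation — so {D, E} is a candidate key.
These are minimal and exhaustive — every other superkey contains one of them.

{A}, {D, E}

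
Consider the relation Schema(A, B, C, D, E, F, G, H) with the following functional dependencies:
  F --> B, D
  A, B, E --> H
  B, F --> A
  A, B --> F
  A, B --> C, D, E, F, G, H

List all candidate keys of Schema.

{A, B}, {F}

{F} is a candidate key since {F}⁺ = {A, B, C, D, E, F, G, H} covers every attribute.
{A, B} is a candidate key since {A, B}⁺ = {A, B, C, D, E, F, G, H} covers every attribute.
These are minimal and exhaustive — every other superkey contains one of them.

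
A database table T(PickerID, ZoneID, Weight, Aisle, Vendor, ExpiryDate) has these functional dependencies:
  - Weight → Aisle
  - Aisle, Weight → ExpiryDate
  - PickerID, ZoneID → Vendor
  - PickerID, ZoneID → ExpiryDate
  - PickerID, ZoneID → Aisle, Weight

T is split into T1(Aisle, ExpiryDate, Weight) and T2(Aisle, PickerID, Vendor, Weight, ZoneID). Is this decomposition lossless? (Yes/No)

Yes

Common attributes: {Aisle, Weight}; their closure is {Aisle, ExpiryDate, Weight}.
This includes all of T1, so the common attributes are a superkey of T1 — the join is lossless.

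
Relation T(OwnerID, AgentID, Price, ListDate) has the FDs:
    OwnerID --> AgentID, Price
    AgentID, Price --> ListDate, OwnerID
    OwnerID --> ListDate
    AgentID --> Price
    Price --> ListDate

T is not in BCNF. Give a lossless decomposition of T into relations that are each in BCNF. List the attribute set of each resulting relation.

Candidate keys of the original relation: {AgentID}, {OwnerID}.
{AgentID, ListDate, OwnerID, Price}: {Price} determines {ListDate, Price} here but is not a superkey — split on Price --> ListDate, giving {ListDate, Price} and {AgentID, OwnerID, Price}.
{ListDate, Price} is in BCNF.
{AgentID, OwnerID, Price} is in BCNF.

{AgentID, OwnerID, Price}; {ListDate, Price}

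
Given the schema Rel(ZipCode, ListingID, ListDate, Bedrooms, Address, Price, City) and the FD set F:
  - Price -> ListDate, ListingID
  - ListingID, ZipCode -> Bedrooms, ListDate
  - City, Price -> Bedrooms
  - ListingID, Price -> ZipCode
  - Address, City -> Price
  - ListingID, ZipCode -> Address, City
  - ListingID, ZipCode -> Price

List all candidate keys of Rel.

{Address, City}, {ListingID, ZipCode}, {Price}

{Price} is a candidate key since {Price}⁺ = {Address, Bedrooms, City, ListDate, ListingID, Price, ZipCode} covers every attribute.
{Address, City} is a candidate key since {Address, City}⁺ = {Address, Bedrooms, City, ListDate, ListingID, Price, ZipCode} covers every attribute.
{ListingID, ZipCode} is a candidate key since {ListingID, ZipCode}⁺ = {Address, Bedrooms, City, ListDate, ListingID, Price, ZipCode} covers every attribute.
No proper subset of any of these is a key, and no other minimal superkey exists.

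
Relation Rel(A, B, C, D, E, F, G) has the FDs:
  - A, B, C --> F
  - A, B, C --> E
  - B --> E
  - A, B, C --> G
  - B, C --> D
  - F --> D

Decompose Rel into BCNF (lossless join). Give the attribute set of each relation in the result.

Candidate key of the original relation: {A, B, C}.
In {A, B, C, D, E, F, G}, {B} is not a superkey ({B}⁺ restricted to this set is {B, E}), so split on B --> E into {B, E} and {A, B, C, D, F, G}.
{B, E} is in BCNF.
In {A, B, C, D, F, G}, {B, C} is not a superkey ({B, C}⁺ restricted to this set is {B, C, D}), so split on B, C --> D into {B, C, D} and {A, B, C, F, G}.
{B, C, D} is in BCNF.
{A, B, C, F, G} is in BCNF.

{A, B, C, F, G}; {B, C, D}; {B, E}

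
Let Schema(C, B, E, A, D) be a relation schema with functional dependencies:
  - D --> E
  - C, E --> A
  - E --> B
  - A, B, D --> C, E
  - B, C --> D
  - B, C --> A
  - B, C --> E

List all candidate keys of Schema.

{A, D}⁺ = {A, B, C, D, E}, which is every attribute, so {A, D} is a candidate key.
{B, C}⁺ = {A, B, C, D, E}, which is every attribute, so {B, C} is a candidate key.
{C, D}⁺ = {A, B, C, D, E}, which is every attribute, so {C, D} is a candidate key.
{C, E}⁺ = {A, B, C, D, E}, which is every attribute, so {C, E} is a candidate key.
No proper subset of any of these is a key, and no other minimal superkey exists.

{A, D}, {B, C}, {C, D}, {C, E}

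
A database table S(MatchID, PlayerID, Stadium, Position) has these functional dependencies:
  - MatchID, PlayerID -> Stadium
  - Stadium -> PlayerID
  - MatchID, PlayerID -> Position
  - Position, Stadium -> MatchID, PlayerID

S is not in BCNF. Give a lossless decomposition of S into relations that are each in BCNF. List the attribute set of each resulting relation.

{MatchID, Position, Stadium}; {PlayerID, Stadium}

Candidate keys of the original relation: {MatchID, PlayerID}, {MatchID, Stadium}, {Position, Stadium}.
In {MatchID, PlayerID, Position, Stadium}, {Stadium} is not a superkey ({Stadium}⁺ restricted to this set is {PlayerID, Stadium}), so split on Stadium -> PlayerID into {PlayerID, Stadium} and {MatchID, Position, Stadium}.
{PlayerID, Stadium} is in BCNF.
{MatchID, Position, Stadium} is in BCNF.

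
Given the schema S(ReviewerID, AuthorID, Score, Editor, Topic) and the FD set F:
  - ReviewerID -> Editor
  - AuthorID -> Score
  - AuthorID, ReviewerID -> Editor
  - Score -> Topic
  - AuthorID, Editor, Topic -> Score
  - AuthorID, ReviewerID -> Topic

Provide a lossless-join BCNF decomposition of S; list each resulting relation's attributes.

{AuthorID, ReviewerID}; {AuthorID, Score}; {Editor, ReviewerID}; {Score, Topic}

Candidate key of the original relation: {AuthorID, ReviewerID}.
{AuthorID, Editor, ReviewerID, Score, Topic}: {ReviewerID} determines {Editor, ReviewerID} here but is not a superkey — split on ReviewerID -> Editor, giving {Editor, ReviewerID} and {AuthorID, ReviewerID, Score, Topic}.
{Editor, ReviewerID}: every determinant is a superkey — BCNF.
{AuthorID, ReviewerID, Score, Topic}: {AuthorID} determines {AuthorID, Score, Topic} here but is not a superkey — split on AuthorID -> Score, Topic, giving {AuthorID, Score, Topic} and {AuthorID, ReviewerID}.
{AuthorID, Score, Topic}: {Score} determines {Score, Topic} here but is not a superkey — split on Score -> Topic, giving {Score, Topic} and {AuthorID, Score}.
{Score, Topic}: every determinant is a superkey — BCNF.
{AuthorID, Score}: every determinant is a superkey — BCNF.
{AuthorID, ReviewerID}: every determinant is a superkey — BCNF.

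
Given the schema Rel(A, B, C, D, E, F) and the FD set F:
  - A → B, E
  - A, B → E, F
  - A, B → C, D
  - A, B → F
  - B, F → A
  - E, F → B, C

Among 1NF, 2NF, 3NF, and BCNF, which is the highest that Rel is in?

BCNF

Candidate keys: {A}, {B, F}, {E, F}. Prime attributes: {A, B, E, F}.
The left-hand side of every FD is a superkey, so BCNF is satisfied.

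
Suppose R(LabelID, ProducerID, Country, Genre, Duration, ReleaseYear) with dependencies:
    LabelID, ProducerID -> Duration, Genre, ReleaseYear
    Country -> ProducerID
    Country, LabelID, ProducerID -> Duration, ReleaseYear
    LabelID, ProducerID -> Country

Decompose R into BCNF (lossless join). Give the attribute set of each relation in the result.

{Country, Duration, Genre, LabelID, ReleaseYear}; {Country, ProducerID}

Candidate keys of the original relation: {Country, LabelID}, {LabelID, ProducerID}.
{Country, Duration, Genre, LabelID, ProducerID, ReleaseYear}: {Country} determines {Country, ProducerID} here but is not a superkey — split on Country -> ProducerID, giving {Country, ProducerID} and {Country, Duration, Genre, LabelID, ReleaseYear}.
{Country, ProducerID} is in BCNF.
{Country, Duration, Genre, LabelID, ReleaseYear} is in BCNF.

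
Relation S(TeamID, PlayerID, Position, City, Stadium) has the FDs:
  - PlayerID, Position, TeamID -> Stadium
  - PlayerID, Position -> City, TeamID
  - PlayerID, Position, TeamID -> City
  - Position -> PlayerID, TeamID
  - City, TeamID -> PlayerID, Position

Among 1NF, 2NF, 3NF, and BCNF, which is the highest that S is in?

BCNF

Candidate keys: {City, TeamID}, {Position}. Prime attributes: {City, Position, TeamID}.
Each dependency's left side is a superkey — BCNF holds.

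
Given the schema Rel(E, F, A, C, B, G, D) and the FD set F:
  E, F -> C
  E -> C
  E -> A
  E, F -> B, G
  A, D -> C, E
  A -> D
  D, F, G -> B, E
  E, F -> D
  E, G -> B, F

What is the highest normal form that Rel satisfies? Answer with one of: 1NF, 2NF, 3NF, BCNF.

1NF

Candidate keys: {A, F}, {A, G}, {D, F, G}, {E, F}, {E, G}. Prime attributes: {A, D, E, F, G}.
E -> C: {E}⁺ = {A, C, D, E}, which is not all of the attributes, so the left side is not a superkey — BCNF is violated.
E -> C determines the non-prime attribute {C} from a non-superkey — 3NF is violated.
The proper key subset {A} of {A, F} determines non-prime {C}, so the relation is not even in 2NF.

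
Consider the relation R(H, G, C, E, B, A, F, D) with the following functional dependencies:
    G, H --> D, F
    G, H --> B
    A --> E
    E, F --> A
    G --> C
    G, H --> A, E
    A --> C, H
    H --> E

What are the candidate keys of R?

{A, G}, {E, F, G}, {G, H}

No FD produces {G}, so it must be in every candidate key.
{A, G}⁺ = {A, B, C, D, E, F, G, H}, which is every attribute, so {A, G} is a candidate key.
{G, H}⁺ = {A, B, C, D, E, F, G, H}, which is every attribute, so {G, H} is a candidate key.
{E, F, G}⁺ = {A, B, C, D, E, F, G, H}, which is every attribute, so {E, F, G} is a candidate key.
No proper subset of any of these is a key, and no other minimal superkey exists.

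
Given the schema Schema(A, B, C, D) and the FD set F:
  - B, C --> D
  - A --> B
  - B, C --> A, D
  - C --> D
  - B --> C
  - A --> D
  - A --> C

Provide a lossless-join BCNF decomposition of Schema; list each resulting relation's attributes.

{A, B, C}; {C, D}

Candidate keys of the original relation: {A}, {B}.
{A, B, C, D}: {C} determines {C, D} here but is not a superkey — split on C --> D, giving {C, D} and {A, B, C}.
{C, D} is in BCNF.
{A, B, C} is in BCNF.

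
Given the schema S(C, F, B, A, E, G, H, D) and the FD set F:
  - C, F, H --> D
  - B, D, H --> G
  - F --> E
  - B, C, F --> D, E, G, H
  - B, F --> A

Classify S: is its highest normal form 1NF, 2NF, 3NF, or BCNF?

1NF

Candidate key: {B, C, F}. Prime attributes: {B, C, F}.
C, F, H --> D breaks BCNF: {C, F, H}⁺ = {C, D, E, F, H}, so {C, F, H} is not a superkey.
C, F, H --> D has non-prime {D} on the right and a non-superkey on the left, so 3NF fails.
The proper key subset {F} of {B, C, F} determines non-prime {E}, so the relation is not even in 2NF.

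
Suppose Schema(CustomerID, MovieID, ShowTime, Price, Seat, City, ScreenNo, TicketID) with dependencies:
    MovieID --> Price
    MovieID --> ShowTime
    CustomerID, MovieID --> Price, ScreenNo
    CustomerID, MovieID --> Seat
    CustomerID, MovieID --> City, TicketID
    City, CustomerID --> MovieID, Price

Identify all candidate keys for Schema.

{City, CustomerID}, {CustomerID, MovieID}

{CustomerID} never appears on the right of any FD, so every key must include it.
{City, CustomerID} is a candidate key since {City, CustomerID}⁺ = {City, CustomerID, MovieID, Price, ScreenNo, Seat, ShowTime, TicketID} covers every attribute.
{CustomerID, MovieID} is a candidate key since {CustomerID, MovieID}⁺ = {City, CustomerID, MovieID, Price, ScreenNo, Seat, ShowTime, TicketID} covers every attribute.
These are minimal and exhaustive — every other superkey contains one of them.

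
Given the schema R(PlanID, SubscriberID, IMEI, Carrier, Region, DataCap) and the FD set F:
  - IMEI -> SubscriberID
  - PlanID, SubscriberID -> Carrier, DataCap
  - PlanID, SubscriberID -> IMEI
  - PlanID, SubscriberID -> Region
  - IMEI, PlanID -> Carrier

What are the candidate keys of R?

Attributes never on any right-hand side: {PlanID} — every candidate key must contain it.
Closure of {IMEI, PlanID} is {Carrier, DataCap, IMEI, PlanID, Region, SubscriberID}, the whole schema; {IMEI, PlanID} is a candidate key.
Closure of {PlanID, SubscriberID} is {Carrier, DataCap, IMEI, PlanID, Region, SubscriberID}, the whole schema; {PlanID, SubscriberID} is a candidate key.
Any other superkey properly contains one of these, so there are no further candidate keys.

{IMEI, PlanID}, {PlanID, SubscriberID}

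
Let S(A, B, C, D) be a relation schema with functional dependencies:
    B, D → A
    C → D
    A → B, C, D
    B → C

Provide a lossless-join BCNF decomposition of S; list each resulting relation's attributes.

Candidate keys of the original relation: {A}, {B}.
{A, B, C, D}: {C} determines {C, D} here but is not a superkey — split on C → D, giving {C, D} and {A, B, C}.
{C, D} is in BCNF.
{A, B, C} is in BCNF.

{A, B, C}; {C, D}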